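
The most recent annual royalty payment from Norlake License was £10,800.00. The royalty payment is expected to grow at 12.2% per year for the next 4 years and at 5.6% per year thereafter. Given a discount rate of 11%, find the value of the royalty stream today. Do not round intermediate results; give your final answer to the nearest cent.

D_1 = 12117.60000
D_2 = 13595.94720
D_3 = 15254.65276
D_4 = 17115.72039
Terminal value at year 4: TV = D_4×(1+g_2)/(r−g_2) = 18074.20074/0.054 = 334707.42106
P_0 = D_1/(1+r)^1 + D_2/(1+r)^2 + D_3/(1+r)^3 + D_4/(1+r)^4 + TV/(1+r)^4
    = 10916.75676 + 11034.77575 + 11154.07062 + 11274.65517 + 220482.14553 = 264862.40382

£264862.40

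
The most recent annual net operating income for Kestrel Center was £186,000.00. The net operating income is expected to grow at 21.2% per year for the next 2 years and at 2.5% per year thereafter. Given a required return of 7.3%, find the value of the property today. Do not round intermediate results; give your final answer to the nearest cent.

D_1 = 225432.00000
D_2 = 273223.58400
Terminal value at year 2: TV = D_2×(1+g_2)/(r−g_2) = 280054.17360/0.048 = 5834461.95000
P_0 = D_1/(1+r)^1 + D_2/(1+r)^2 + TV/(1+r)^2
    = 210095.06058 + 237311.47569 + 5067588.80390 = 5514995.34017

£5514995.34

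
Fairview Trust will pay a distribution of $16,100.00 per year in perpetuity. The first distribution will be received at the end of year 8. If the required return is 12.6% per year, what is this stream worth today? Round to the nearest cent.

$55678.38

Value at end of year 7: C / r = $16,100.00 / 0.126 = $127,777.7778
Discount to today: PV = $127,777.7778 / (1 + 0.126)^7 = $127,777.7778 / 2.294926 = $55,678.38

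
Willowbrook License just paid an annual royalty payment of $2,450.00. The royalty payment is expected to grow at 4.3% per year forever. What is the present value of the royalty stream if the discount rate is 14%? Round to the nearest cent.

$26343.81

D₁ = D₀ × (1 + g) = $2,450.00 × 1.043 = $2,555.3500
Growing perpetuity: P = D₁ / (r − g) = $2,555.3500 / (0.14 − 0.043) = $26,343.81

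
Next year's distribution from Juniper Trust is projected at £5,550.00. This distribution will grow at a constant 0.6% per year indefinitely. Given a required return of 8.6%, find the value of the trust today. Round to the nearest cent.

Growing perpetuity: P = D₁ / (r − g) = £5,550.0000 / (0.086 − 0.006) = £69,375.00

£69375.00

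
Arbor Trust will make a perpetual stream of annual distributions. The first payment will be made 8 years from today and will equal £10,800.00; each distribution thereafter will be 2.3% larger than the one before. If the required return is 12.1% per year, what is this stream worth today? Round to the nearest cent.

Value at end of year 7: C₁ / (r − g) = £10,800.00 / (0.121 − 0.023) = £110,204.0816
Discount to today: PV = £110,204.0816 / (1 + 0.121)^7 = £110,204.0816 / 2.224535 = £49,540.27

£49540.27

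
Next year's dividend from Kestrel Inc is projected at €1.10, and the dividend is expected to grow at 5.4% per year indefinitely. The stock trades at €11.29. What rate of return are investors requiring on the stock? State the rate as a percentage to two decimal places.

15.14%

P = D₁/(r − g) ⇒ r = D₁/P + g = €1.1000/€11.29 + 0.054 = 0.097431 + 0.054 = 0.151431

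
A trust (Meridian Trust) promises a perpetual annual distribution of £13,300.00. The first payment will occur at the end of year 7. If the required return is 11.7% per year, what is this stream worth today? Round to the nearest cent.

Value at end of year 6: C / r = £13,300.00 / 0.117 = £113,675.2137
Discount to today: PV = £113,675.2137 / (1 + 0.117)^6 = £113,675.2137 / 1.942312 = £58,525.72

£58525.72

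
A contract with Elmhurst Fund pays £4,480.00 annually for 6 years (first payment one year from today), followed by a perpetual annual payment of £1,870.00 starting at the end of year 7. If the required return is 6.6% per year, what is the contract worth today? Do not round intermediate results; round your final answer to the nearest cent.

PV of 6-year annuity: £4,480.00 × [1 − (1+0.066)^−6] / 0.066 = 21620.36198
Perpetuity value at year 6: £1,870.00 / 0.066 = 28333.33333
PV of perpetuity: 28333.33333 / (1+0.066)^6 = 19308.76260
Total PV = 21620.36198 + 19308.76260 = 40929.12458

£40929.12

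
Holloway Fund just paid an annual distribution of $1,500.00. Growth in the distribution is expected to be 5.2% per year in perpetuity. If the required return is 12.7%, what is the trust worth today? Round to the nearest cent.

$21040.00

D₁ = D₀ × (1 + g) = $1,500.00 × 1.052 = $1,578.0000
Growing perpetuity: P = D₁ / (r − g) = $1,578.0000 / (0.127 − 0.052) = $21,040.00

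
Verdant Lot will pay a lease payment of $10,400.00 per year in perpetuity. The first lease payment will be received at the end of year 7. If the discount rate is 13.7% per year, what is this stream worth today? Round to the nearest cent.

Value at end of year 6: C / r = $10,400.00 / 0.137 = $75,912.4088
Discount to today: PV = $75,912.4088 / (1 + 0.137)^6 = $75,912.4088 / 2.160542 = $35,135.81

$35135.81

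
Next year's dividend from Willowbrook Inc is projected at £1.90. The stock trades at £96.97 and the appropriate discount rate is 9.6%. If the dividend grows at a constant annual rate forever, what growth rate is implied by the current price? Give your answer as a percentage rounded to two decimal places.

P = D₁/(r−g) ⇒ g = r − D₁/P = 0.096 − £1.90/£96.97 = 0.076406

7.64%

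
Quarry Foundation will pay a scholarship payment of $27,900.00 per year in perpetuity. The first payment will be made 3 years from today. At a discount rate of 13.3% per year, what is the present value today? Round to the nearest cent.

Value at end of year 2: C / r = $27,900.00 / 0.133 = $209,774.4361
Discount to today: PV = $209,774.4361 / (1 + 0.133)^2 = $209,774.4361 / 1.283689 = $163,415.31

$163415.31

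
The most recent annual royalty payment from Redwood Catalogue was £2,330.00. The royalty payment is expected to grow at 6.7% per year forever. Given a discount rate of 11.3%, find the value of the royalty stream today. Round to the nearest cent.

£54045.87

D₁ = D₀ × (1 + g) = £2,330.00 × 1.067 = £2,486.1100
Growing perpetuity: P = D₁ / (r − g) = £2,486.1100 / (0.113 − 0.067) = £54,045.87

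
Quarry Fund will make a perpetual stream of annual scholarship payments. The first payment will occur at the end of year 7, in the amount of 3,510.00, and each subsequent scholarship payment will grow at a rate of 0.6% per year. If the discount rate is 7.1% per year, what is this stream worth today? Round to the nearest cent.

35781.37

Value at end of year 6: C₁ / (r − g) = 3,510.00 / (0.071 − 0.006) = 54,000.0000
Discount to today: PV = 54,000.0000 / (1 + 0.071)^6 = 54,000.0000 / 1.509165 = 35,781.37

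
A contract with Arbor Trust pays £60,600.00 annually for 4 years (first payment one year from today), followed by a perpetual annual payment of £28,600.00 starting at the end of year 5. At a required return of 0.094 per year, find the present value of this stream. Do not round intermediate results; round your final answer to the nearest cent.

PV of 4-year annuity: £60,600.00 × [1 − (1+0.094)^−4] / 0.094 = 194615.60037
Perpetuity value at year 4: £28,600.00 / 0.094 = 304255.31915
PV of perpetuity: 304255.31915 / (1+0.094)^4 = 212407.03250
Total PV = 194615.60037 + 212407.03250 = 407022.63288

£407022.63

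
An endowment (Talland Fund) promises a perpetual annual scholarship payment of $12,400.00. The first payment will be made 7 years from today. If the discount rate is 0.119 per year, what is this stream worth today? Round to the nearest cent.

$53075.51

Value at end of year 6: C / r = $12,400.00 / 0.119 = $104,201.6807
Discount to today: PV = $104,201.6807 / (1 + 0.119)^6 = $104,201.6807 / 1.963272 = $53,075.51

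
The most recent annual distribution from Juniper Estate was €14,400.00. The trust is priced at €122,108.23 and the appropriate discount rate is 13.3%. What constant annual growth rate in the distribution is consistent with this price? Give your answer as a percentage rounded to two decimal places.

P = D₀(1+g)/(r−g) ⇒ P(r−g) = D₀(1+g) ⇒ g(P+D₀) = P·r − D₀
g = (P·r − D₀)/(P + D₀) = (€122,108.23×0.133 − €14,400.00) / (€122,108.23 + €14,400.00) = 0.013482

1.35%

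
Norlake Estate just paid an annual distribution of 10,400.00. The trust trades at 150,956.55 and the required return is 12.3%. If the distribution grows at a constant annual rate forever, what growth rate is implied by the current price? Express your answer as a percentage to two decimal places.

5.06%

P = D₀(1+g)/(r−g) ⇒ P(r−g) = D₀(1+g) ⇒ g(P+D₀) = P·r − D₀
g = (P·r − D₀)/(P + D₀) = (150,956.55×0.123 − 10,400.00) / (150,956.55 + 10,400.00) = 0.050619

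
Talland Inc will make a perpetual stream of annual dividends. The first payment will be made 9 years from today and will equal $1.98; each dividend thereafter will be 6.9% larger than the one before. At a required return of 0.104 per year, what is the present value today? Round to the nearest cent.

$25.64

Value at end of year 8: C₁ / (r − g) = $1.98 / (0.104 − 0.069) = $56.5714
Discount to today: PV = $56.5714 / (1 + 0.104)^8 = $56.5714 / 2.206747 = $25.64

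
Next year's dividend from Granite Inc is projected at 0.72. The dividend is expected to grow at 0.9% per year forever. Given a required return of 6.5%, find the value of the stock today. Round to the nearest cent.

12.86

Growing perpetuity: P = D₁ / (r − g) = 0.7200 / (0.065 − 0.009) = 12.86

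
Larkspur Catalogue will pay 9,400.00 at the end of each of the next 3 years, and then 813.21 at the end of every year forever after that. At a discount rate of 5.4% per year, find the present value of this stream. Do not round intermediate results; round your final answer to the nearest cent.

PV of 3-year annuity: 9,400.00 × [1 − (1+0.054)^−3] / 0.054 = 25407.86709
Perpetuity value at year 3: 813.21 / 0.054 = 15059.44444
PV of perpetuity: 15059.44444 / (1+0.054)^3 = 12861.36662
Total PV = 25407.86709 + 12861.36662 = 38269.23370

38269.23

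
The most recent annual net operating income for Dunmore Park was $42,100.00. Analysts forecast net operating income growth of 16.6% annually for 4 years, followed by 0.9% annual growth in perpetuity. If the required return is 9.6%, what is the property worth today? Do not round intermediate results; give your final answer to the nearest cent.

$822530.87

D_1 = 49088.60000
D_2 = 57237.30760
D_3 = 66738.70066
D_4 = 77817.32497
Terminal value at year 4: TV = D_4×(1+g_2)/(r−g_2) = 78517.68090/0.087 = 902502.07927
P_0 = D_1/(1+r)^1 + D_2/(1+r)^2 + D_3/(1+r)^3 + D_4/(1+r)^4 + TV/(1+r)^4
    = 44788.86861 + 47649.47154 + 50692.77720 + 53930.45458 + 625469.29502 = 822530.86694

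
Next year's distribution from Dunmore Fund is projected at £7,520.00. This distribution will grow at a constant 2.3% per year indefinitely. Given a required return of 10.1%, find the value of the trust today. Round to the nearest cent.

Growing perpetuity: P = D₁ / (r − g) = £7,520.0000 / (0.101 − 0.023) = £96,410.26

£96410.26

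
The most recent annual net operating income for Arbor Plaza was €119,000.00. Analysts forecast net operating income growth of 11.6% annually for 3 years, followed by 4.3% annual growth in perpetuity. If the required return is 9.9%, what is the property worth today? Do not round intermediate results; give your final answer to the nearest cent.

€2688985.82

D_1 = 132804.00000
D_2 = 148209.26400
D_3 = 165401.53862
Terminal value at year 3: TV = D_3×(1+g_2)/(r−g_2) = 172513.80478/0.056 = 3080603.65687
P_0 = D_1/(1+r)^1 + D_2/(1+r)^2 + D_3/(1+r)^3 + TV/(1+r)^3
    = 120840.76433 + 122710.00272 + 124608.15563 + 2320826.89865 = 2688985.82134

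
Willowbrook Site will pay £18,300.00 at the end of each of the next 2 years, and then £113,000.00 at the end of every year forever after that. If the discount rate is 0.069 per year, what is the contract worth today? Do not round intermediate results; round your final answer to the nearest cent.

PV of 2-year annuity: £18,300.00 × [1 − (1+0.069)^−2] / 0.069 = 33132.64978
Perpetuity value at year 2: £113,000.00 / 0.069 = 1637681.15942
PV of perpetuity: 1637681.15942 / (1+0.069)^2 = 1433091.57332
Total PV = 33132.64978 + 1433091.57332 = 1466224.22311

£1466224.22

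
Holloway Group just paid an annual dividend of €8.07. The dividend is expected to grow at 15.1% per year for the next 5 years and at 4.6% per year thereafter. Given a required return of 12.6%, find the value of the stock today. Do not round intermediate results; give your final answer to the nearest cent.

€160.88

D_1 = 9.28857
D_2 = 10.69114
D_3 = 12.30551
D_4 = 14.16364
D_5 = 16.30235
Terminal value at year 5: TV = D_5×(1+g_2)/(r−g_2) = 17.05226/0.08 = 213.15320
P_0 = D_1/(1+r)^1 + D_2/(1+r)^2 + D_3/(1+r)^3 + D_4/(1+r)^4 + D_5/(1+r)^5 + TV/(1+r)^5
    = 8.24917 + 8.43233 + 8.61954 + 8.81092 + 9.00654 + 117.76057 = 160.87908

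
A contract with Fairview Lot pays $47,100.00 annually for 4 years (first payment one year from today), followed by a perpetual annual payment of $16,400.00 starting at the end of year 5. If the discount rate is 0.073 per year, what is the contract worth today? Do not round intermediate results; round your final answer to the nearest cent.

$327944.52

PV of 4-year annuity: $47,100.00 × [1 − (1+0.073)^−4] / 0.073 = 158463.10189
Perpetuity value at year 4: $16,400.00 / 0.073 = 224657.53425
PV of perpetuity: 224657.53425 / (1+0.073)^4 = 169481.42233
Total PV = 158463.10189 + 169481.42233 = 327944.52423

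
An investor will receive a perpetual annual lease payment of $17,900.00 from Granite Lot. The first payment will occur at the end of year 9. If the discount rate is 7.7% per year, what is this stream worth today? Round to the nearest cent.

$128421.19

Value at end of year 8: C / r = $17,900.00 / 0.077 = $232,467.5325
Discount to today: PV = $232,467.5325 / (1 + 0.077)^8 = $232,467.5325 / 1.810196 = $128,421.19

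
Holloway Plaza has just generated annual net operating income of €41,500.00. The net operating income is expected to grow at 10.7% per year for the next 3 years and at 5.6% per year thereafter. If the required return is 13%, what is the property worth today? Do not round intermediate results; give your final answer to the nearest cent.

€676285.67

D_1 = 45940.50000
D_2 = 50856.13350
D_3 = 56297.73978
Terminal value at year 3: TV = D_3×(1+g_2)/(r−g_2) = 59450.41321/0.074 = 803383.96233
P_0 = D_1/(1+r)^1 + D_2/(1+r)^2 + D_3/(1+r)^3 + TV/(1+r)^3
    = 40655.30973 + 39827.81228 + 39017.15769 + 556785.38546 = 676285.66517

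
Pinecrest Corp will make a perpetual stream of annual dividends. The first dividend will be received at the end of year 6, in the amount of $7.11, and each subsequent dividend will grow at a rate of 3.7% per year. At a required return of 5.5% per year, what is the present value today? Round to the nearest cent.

$302.23

Value at end of year 5: C₁ / (r − g) = $7.11 / (0.055 − 0.037) = $395.0000
Discount to today: PV = $395.0000 / (1 + 0.055)^5 = $395.0000 / 1.306960 = $302.23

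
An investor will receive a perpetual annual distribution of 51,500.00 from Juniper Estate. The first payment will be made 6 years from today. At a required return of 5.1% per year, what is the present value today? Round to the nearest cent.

787450.88

Value at end of year 5: C / r = 51,500.00 / 0.051 = 1,009,803.9216
Discount to today: PV = 1,009,803.9216 / (1 + 0.051)^5 = 1,009,803.9216 / 1.282371 = 787,450.88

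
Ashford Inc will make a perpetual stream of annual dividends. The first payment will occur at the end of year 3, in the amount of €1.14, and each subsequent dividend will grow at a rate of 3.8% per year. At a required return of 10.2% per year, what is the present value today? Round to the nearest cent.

€14.67

Value at end of year 2: C₁ / (r − g) = €1.14 / (0.102 − 0.038) = €17.8125
Discount to today: PV = €17.8125 / (1 + 0.102)^2 = €17.8125 / 1.214404 = €14.67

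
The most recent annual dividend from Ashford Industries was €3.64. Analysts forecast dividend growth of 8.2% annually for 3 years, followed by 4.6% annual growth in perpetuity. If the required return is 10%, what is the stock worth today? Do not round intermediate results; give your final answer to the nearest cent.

€77.67

D_1 = 3.93848
D_2 = 4.26144
D_3 = 4.61087
Terminal value at year 3: TV = D_3×(1+g_2)/(r−g_2) = 4.82297/0.054 = 89.31432
P_0 = D_1/(1+r)^1 + D_2/(1+r)^2 + D_3/(1+r)^3 + TV/(1+r)^3
    = 3.58044 + 3.52185 + 3.46422 + 67.10317 = 77.66967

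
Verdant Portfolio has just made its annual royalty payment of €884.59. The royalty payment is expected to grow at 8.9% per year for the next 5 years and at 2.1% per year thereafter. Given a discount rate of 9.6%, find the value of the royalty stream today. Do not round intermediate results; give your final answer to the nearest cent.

€16001.46

D_1 = 963.31851
D_2 = 1049.05386
D_3 = 1142.41965
D_4 = 1244.09500
D_5 = 1354.81945
Terminal value at year 5: TV = D_5×(1+g_2)/(r−g_2) = 1383.27066/0.075 = 18443.60884
P_0 = D_1/(1+r)^1 + D_2/(1+r)^2 + D_3/(1+r)^3 + D_4/(1+r)^4 + D_5/(1+r)^5 + TV/(1+r)^5
    = 878.94025 + 873.32658 + 867.74876 + 862.20657 + 856.69978 + 11662.53962 = 16001.46155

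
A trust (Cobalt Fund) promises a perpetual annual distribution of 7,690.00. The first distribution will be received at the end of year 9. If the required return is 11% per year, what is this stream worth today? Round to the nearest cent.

Value at end of year 8: C / r = 7,690.00 / 0.11 = 69,909.0909
Discount to today: PV = 69,909.0909 / (1 + 0.11)^8 = 69,909.0909 / 2.304538 = 30,335.41

30335.41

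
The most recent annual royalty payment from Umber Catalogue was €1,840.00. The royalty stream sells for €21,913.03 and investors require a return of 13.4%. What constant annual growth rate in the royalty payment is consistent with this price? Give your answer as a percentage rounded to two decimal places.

4.62%

P = D₀(1+g)/(r−g) ⇒ P(r−g) = D₀(1+g) ⇒ g(P+D₀) = P·r − D₀
g = (P·r − D₀)/(P + D₀) = (€21,913.03×0.134 − €1,840.00) / (€21,913.03 + €1,840.00) = 0.046156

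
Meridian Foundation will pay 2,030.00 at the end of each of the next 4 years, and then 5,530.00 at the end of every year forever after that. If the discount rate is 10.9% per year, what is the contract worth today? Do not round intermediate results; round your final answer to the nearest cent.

39852.16

PV of 4-year annuity: 2,030.00 × [1 − (1+0.109)^−4] / 0.109 = 6311.43509
Perpetuity value at year 4: 5,530.00 / 0.109 = 50733.94495
PV of perpetuity: 50733.94495 / (1+0.109)^4 = 33540.72522
Total PV = 6311.43509 + 33540.72522 = 39852.16031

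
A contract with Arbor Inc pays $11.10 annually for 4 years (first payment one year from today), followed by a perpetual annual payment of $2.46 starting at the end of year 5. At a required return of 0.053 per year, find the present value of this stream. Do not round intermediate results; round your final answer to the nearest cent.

PV of 4-year annuity: $11.10 × [1 − (1+0.053)^−4] / 0.053 = 39.08730
Perpetuity value at year 4: $2.46 / 0.053 = 46.41509
PV of perpetuity: 46.41509 / (1+0.053)^4 = 37.75250
Total PV = 39.08730 + 37.75250 = 76.83980

$76.84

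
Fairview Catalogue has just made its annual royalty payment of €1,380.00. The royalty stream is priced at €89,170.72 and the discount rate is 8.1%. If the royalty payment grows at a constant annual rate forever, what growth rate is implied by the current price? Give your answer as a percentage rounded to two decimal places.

6.45%

P = D₀(1+g)/(r−g) ⇒ P(r−g) = D₀(1+g) ⇒ g(P+D₀) = P·r − D₀
g = (P·r − D₀)/(P + D₀) = (€89,170.72×0.081 − €1,380.00) / (€89,170.72 + €1,380.00) = 0.064525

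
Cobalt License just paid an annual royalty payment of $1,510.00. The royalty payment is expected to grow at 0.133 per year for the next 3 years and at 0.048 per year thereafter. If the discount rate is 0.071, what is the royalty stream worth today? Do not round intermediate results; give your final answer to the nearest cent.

D_1 = 1710.83000
D_2 = 1938.37039
D_3 = 2196.17365
Terminal value at year 3: TV = D_3×(1+g_2)/(r−g_2) = 2301.58999/0.023 = 100069.12988
P_0 = D_1/(1+r)^1 + D_2/(1+r)^2 + D_3/(1+r)^3 + TV/(1+r)^3
    = 1597.41363 + 1689.88762 + 1787.71492 + 81457.61890 = 86532.63508

$86532.64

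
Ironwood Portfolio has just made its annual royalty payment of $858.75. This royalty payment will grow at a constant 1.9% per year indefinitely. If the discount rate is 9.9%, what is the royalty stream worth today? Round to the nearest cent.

$10938.33

D₁ = D₀ × (1 + g) = $858.75 × 1.019 = $875.0663
Growing perpetuity: P = D₁ / (r − g) = $875.0663 / (0.099 − 0.019) = $10,938.33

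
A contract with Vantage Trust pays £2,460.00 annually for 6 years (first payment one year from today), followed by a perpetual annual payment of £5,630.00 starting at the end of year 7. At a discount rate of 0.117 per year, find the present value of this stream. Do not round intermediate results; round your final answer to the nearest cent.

£34975.00

PV of 6-year annuity: £2,460.00 × [1 − (1+0.117)^−6] / 0.117 = 10200.58366
Perpetuity value at year 6: £5,630.00 / 0.117 = 48119.65812
PV of perpetuity: 48119.65812 / (1+0.117)^6 = 24774.41991
Total PV = 10200.58366 + 24774.41991 = 34975.00357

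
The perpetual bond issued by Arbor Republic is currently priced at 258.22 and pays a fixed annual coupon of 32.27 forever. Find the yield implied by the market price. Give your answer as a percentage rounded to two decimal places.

12.50%

P = C/r ⇒ r = C/P = 32.27/258.22 = 0.124971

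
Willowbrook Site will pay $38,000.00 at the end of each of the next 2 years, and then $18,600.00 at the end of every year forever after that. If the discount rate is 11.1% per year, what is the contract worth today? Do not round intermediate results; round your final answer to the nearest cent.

PV of 2-year annuity: $38,000.00 × [1 − (1+0.111)^−2] / 0.111 = 64989.57727
Perpetuity value at year 2: $18,600.00 / 0.111 = 167567.56757
PV of perpetuity: 167567.56757 / (1+0.111)^2 = 135756.87975
Total PV = 64989.57727 + 135756.87975 = 200746.45701

$200746.46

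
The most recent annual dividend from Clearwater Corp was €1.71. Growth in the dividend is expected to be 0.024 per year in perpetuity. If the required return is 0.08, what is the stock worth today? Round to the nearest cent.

D₁ = D₀ × (1 + g) = €1.71 × 1.024 = €1.7510
Growing perpetuity: P = D₁ / (r − g) = €1.7510 / (0.08 − 0.024) = €31.27

€31.27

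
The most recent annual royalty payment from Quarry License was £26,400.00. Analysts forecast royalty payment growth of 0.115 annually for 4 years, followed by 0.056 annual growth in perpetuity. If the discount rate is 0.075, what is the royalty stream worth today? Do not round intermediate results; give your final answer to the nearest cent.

£1813960.51

D_1 = 29436.00000
D_2 = 32821.14000
D_3 = 36595.57110
D_4 = 40804.06178
Terminal value at year 4: TV = D_4×(1+g_2)/(r−g_2) = 43089.08924/0.019 = 2267846.80189
P_0 = D_1/(1+r)^1 + D_2/(1+r)^2 + D_3/(1+r)^3 + D_4/(1+r)^4 + TV/(1+r)^4
    = 27382.32558 + 28401.20281 + 29457.99175 + 30554.10308 + 1698164.88671 = 1813960.50993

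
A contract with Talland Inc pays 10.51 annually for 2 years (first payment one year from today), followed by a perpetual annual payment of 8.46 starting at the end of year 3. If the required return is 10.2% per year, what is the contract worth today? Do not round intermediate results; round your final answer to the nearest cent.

PV of 2-year annuity: 10.51 × [1 − (1+0.102)^−2] / 0.102 = 18.19166
Perpetuity value at year 2: 8.46 / 0.102 = 82.94118
PV of perpetuity: 82.94118 / (1+0.102)^2 = 68.29785
Total PV = 18.19166 + 68.29785 = 86.48950

86.49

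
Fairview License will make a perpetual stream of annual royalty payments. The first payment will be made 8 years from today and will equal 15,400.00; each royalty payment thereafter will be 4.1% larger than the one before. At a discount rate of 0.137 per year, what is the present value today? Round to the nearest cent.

65301.96

Value at end of year 7: C₁ / (r − g) = 15,400.00 / (0.137 − 0.041) = 160,416.6667
Discount to today: PV = 160,416.6667 / (1 + 0.137)^7 = 160,416.6667 / 2.456537 = 65,301.96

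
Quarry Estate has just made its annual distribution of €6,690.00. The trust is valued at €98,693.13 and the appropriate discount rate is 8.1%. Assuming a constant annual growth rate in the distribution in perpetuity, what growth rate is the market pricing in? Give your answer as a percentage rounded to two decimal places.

1.24%

P = D₀(1+g)/(r−g) ⇒ P(r−g) = D₀(1+g) ⇒ g(P+D₀) = P·r − D₀
g = (P·r − D₀)/(P + D₀) = (€98,693.13×0.081 − €6,690.00) / (€98,693.13 + €6,690.00) = 0.012375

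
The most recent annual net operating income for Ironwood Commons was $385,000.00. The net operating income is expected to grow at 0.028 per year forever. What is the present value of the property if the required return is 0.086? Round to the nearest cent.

$6823793.10

D₁ = D₀ × (1 + g) = $385,000.00 × 1.028 = $395,780.0000
Growing perpetuity: P = D₁ / (r − g) = $395,780.0000 / (0.086 − 0.028) = $6,823,793.10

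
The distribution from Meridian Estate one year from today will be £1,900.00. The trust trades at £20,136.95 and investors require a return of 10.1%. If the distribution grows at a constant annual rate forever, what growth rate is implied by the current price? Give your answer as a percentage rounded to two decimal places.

P = D₁/(r−g) ⇒ g = r − D₁/P = 0.101 − £1,900.00/£20,136.95 = 0.006646

0.66%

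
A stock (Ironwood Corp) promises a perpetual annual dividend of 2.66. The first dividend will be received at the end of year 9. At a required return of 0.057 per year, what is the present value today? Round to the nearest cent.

Value at end of year 8: C / r = 2.66 / 0.057 = 46.6667
Discount to today: PV = 46.6667 / (1 + 0.057)^8 = 46.6667 / 1.558116 = 29.95

29.95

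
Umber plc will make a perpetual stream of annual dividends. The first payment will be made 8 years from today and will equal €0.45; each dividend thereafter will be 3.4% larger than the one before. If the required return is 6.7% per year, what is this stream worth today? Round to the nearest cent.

Value at end of year 7: C₁ / (r − g) = €0.45 / (0.067 − 0.034) = €13.6364
Discount to today: PV = €13.6364 / (1 + 0.067)^7 = €13.6364 / 1.574530 = €8.66

€8.66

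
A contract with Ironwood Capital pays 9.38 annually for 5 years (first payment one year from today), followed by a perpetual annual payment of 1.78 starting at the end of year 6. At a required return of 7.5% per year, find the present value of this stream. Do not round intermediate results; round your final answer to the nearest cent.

PV of 5-year annuity: 9.38 × [1 − (1+0.075)^−5] / 0.075 = 37.95040
Perpetuity value at year 5: 1.78 / 0.075 = 23.73333
PV of perpetuity: 23.73333 / (1+0.075)^5 = 16.53166
Total PV = 37.95040 + 16.53166 = 54.48206

54.48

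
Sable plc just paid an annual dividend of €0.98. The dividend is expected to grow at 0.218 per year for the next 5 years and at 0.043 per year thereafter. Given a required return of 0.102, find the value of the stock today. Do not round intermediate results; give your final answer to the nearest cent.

D_1 = 1.19364
D_2 = 1.45385
D_3 = 1.77079
D_4 = 2.15683
D_5 = 2.62701
Terminal value at year 5: TV = D_5×(1+g_2)/(r−g_2) = 2.73998/0.059 = 46.44028
P_0 = D_1/(1+r)^1 + D_2/(1+r)^2 + D_3/(1+r)^3 + D_4/(1+r)^4 + D_5/(1+r)^5 + TV/(1+r)^5
    = 1.08316 + 1.19717 + 1.32319 + 1.46248 + 1.61642 + 28.57504 = 35.25746

€35.26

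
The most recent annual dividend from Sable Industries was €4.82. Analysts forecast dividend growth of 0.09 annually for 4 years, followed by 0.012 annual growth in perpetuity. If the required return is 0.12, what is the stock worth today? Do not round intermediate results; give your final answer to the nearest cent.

D_1 = 5.25380
D_2 = 5.72664
D_3 = 6.24204
D_4 = 6.80382
Terminal value at year 4: TV = D_4×(1+g_2)/(r−g_2) = 6.88547/0.108 = 63.75434
P_0 = D_1/(1+r)^1 + D_2/(1+r)^2 + D_3/(1+r)^3 + D_4/(1+r)^4 + TV/(1+r)^4
    = 4.69089 + 4.56524 + 4.44296 + 4.32395 + 40.51704 = 58.54009

€58.54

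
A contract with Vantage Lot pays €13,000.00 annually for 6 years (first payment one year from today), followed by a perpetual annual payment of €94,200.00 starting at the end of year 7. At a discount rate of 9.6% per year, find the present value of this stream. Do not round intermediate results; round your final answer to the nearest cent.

PV of 6-year annuity: €13,000.00 × [1 − (1+0.096)^−6] / 0.096 = 57288.29114
Perpetuity value at year 6: €94,200.00 / 0.096 = 981250.00000
PV of perpetuity: 981250.00000 / (1+0.096)^6 = 566130.22879
Total PV = 57288.29114 + 566130.22879 = 623418.51994

€623418.52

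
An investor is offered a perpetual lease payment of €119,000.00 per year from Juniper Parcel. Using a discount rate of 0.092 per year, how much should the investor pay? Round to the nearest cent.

€1293478.26

Level perpetuity: PV = C / r = €119,000.00 / 0.092 = €1,293,478.26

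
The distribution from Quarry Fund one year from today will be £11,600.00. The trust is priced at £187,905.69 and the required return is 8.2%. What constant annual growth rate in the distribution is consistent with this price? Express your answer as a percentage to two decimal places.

2.03%

P = D₁/(r−g) ⇒ g = r − D₁/P = 0.082 − £11,600.00/£187,905.69 = 0.020267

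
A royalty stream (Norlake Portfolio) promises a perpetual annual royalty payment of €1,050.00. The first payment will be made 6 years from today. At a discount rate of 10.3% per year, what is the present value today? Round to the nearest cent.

€6244.17

Value at end of year 5: C / r = €1,050.00 / 0.103 = €10,194.1748
Discount to today: PV = €10,194.1748 / (1 + 0.103)^5 = €10,194.1748 / 1.632592 = €6,244.17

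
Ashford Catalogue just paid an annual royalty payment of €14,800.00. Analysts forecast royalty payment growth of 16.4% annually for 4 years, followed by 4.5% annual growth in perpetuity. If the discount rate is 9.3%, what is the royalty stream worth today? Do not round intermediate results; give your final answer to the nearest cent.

€483905.05

D_1 = 17227.20000
D_2 = 20052.46080
D_3 = 23341.06437
D_4 = 27168.99893
Terminal value at year 4: TV = D_4×(1+g_2)/(r−g_2) = 28391.60388/0.048 = 591491.74750
P_0 = D_1/(1+r)^1 + D_2/(1+r)^2 + D_3/(1+r)^3 + D_4/(1+r)^4 + TV/(1+r)^4
    = 15761.39067 + 16785.23215 + 17875.58117 + 19036.75799 + 414446.08541 = 483905.04738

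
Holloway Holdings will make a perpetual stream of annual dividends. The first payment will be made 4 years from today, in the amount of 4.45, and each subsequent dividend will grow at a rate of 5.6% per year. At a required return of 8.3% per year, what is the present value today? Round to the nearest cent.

129.75

Value at end of year 3: C₁ / (r − g) = 4.45 / (0.083 − 0.056) = 164.8148
Discount to today: PV = 164.8148 / (1 + 0.083)^3 = 164.8148 / 1.270239 = 129.75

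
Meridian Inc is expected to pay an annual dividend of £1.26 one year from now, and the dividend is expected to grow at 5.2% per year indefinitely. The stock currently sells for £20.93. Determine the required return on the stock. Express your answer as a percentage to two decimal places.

P = D₁/(r − g) ⇒ r = D₁/P + g = £1.2600/£20.93 + 0.052 = 0.060201 + 0.052 = 0.112201

11.22%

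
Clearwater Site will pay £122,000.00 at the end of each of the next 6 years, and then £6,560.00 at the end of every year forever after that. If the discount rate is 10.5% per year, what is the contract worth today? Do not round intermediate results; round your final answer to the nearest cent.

PV of 6-year annuity: £122,000.00 × [1 − (1+0.105)^−6] / 0.105 = 523645.88531
Perpetuity value at year 6: £6,560.00 / 0.105 = 62476.19048
PV of perpetuity: 62476.19048 / (1+0.105)^6 = 34319.49369
Total PV = 523645.88531 + 34319.49369 = 557965.37900

£557965.38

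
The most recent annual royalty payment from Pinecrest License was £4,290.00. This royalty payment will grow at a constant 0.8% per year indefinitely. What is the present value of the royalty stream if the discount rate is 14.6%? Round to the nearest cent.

D₁ = D₀ × (1 + g) = £4,290.00 × 1.008 = £4,324.3200
Growing perpetuity: P = D₁ / (r − g) = £4,324.3200 / (0.146 − 0.008) = £31,335.65

£31335.65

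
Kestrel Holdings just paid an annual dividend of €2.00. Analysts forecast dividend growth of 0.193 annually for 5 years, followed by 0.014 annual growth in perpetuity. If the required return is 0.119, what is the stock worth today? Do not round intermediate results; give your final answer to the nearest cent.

D_1 = 2.38600
D_2 = 2.84650
D_3 = 3.39587
D_4 = 4.05128
D_5 = 4.83317
Terminal value at year 5: TV = D_5×(1+g_2)/(r−g_2) = 4.90084/0.105 = 46.67463
P_0 = D_1/(1+r)^1 + D_2/(1+r)^2 + D_3/(1+r)^3 + D_4/(1+r)^4 + D_5/(1+r)^5 + TV/(1+r)^5
    = 2.13226 + 2.27327 + 2.42360 + 2.58387 + 2.75475 + 26.60299 = 38.77074

€38.77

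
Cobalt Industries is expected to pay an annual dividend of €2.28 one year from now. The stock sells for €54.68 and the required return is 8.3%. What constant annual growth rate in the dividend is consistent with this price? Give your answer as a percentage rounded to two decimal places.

P = D₁/(r−g) ⇒ g = r − D₁/P = 0.083 − €2.28/€54.68 = 0.041303

4.13%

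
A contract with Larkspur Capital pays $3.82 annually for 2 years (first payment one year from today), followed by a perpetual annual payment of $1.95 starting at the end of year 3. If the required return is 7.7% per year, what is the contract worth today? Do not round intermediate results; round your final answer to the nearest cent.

$28.67

PV of 2-year annuity: $3.82 × [1 − (1+0.077)^−2] / 0.077 = 6.84019
Perpetuity value at year 2: $1.95 / 0.077 = 25.32468
PV of perpetuity: 25.32468 / (1+0.077)^2 = 21.83295
Total PV = 6.84019 + 21.83295 = 28.67315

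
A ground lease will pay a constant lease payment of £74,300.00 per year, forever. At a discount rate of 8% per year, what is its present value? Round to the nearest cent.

£928750.00

Level perpetuity: PV = C / r = £74,300.00 / 0.08 = £928,750.00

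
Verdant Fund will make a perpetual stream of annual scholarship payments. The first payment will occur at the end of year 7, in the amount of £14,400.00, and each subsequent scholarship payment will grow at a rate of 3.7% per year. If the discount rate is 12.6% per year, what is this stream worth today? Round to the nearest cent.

£79385.68

Value at end of year 6: C₁ / (r − g) = £14,400.00 / (0.126 − 0.037) = £161,797.7528
Discount to today: PV = £161,797.7528 / (1 + 0.126)^6 = £161,797.7528 / 2.038123 = £79,385.68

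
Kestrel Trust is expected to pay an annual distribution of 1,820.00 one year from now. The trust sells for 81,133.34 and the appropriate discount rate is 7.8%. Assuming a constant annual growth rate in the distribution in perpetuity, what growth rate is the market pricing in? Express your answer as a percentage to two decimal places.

P = D₁/(r−g) ⇒ g = r − D₁/P = 0.078 − 1,820.00/81,133.34 = 0.055568

5.56%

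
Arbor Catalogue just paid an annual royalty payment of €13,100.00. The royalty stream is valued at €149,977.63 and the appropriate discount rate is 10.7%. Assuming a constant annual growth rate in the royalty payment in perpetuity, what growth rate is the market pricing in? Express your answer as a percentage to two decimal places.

P = D₀(1+g)/(r−g) ⇒ P(r−g) = D₀(1+g) ⇒ g(P+D₀) = P·r − D₀
g = (P·r − D₀)/(P + D₀) = (€149,977.63×0.107 − €13,100.00) / (€149,977.63 + €13,100.00) = 0.018075

1.81%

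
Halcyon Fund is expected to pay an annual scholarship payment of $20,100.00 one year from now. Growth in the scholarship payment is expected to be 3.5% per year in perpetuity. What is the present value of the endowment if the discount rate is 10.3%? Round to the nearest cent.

$295588.24

Growing perpetuity: P = D₁ / (r − g) = $20,100.0000 / (0.103 − 0.035) = $295,588.24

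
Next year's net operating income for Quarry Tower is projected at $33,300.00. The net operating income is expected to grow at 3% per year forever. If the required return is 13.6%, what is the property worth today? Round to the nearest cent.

Growing perpetuity: P = D₁ / (r − g) = $33,300.0000 / (0.136 − 0.03) = $314,150.94

$314150.94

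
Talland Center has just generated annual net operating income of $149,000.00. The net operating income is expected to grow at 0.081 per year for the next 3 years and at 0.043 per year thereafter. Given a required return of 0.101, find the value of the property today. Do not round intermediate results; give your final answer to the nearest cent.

D_1 = 161069.00000
D_2 = 174115.58900
D_3 = 188218.95171
Terminal value at year 3: TV = D_3×(1+g_2)/(r−g_2) = 196312.36663/0.058 = 3384695.97642
P_0 = D_1/(1+r)^1 + D_2/(1+r)^2 + D_3/(1+r)^3 + TV/(1+r)^3
    = 146293.36966 + 143635.90609 + 141026.71615 + 2536049.39566 = 2967005.38756

$2967005.39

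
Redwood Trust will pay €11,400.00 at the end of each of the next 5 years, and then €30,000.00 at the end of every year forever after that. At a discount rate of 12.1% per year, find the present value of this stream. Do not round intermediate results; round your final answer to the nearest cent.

PV of 5-year annuity: €11,400.00 × [1 − (1+0.121)^−5] / 0.121 = 40992.84816
Perpetuity value at year 5: €30,000.00 / 0.121 = 247933.88430
PV of perpetuity: 247933.88430 / (1+0.121)^5 = 140057.96808
Total PV = 40992.84816 + 140057.96808 = 181050.81624

€181050.82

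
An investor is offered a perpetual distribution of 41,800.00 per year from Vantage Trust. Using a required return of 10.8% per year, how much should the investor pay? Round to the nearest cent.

387037.04

Level perpetuity: PV = C / r = 41,800.00 / 0.108 = 387,037.04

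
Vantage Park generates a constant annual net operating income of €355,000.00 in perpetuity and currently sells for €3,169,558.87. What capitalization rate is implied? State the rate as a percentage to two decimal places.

P = C/r ⇒ r = C/P = €355,000.00/€3,169,558.87 = 0.112003

11.20%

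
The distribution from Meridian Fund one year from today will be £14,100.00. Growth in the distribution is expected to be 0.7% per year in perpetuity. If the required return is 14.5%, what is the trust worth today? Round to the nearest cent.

£102173.91

Growing perpetuity: P = D₁ / (r − g) = £14,100.0000 / (0.145 − 0.007) = £102,173.91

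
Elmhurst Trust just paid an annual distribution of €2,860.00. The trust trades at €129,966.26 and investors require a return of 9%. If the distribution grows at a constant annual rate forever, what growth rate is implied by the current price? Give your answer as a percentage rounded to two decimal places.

6.65%

P = D₀(1+g)/(r−g) ⇒ P(r−g) = D₀(1+g) ⇒ g(P+D₀) = P·r − D₀
g = (P·r − D₀)/(P + D₀) = (€129,966.26×0.09 − €2,860.00) / (€129,966.26 + €2,860.00) = 0.066530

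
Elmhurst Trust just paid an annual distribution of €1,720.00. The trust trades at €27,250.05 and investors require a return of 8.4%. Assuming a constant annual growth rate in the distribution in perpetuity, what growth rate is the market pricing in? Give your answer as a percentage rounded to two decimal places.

1.96%

P = D₀(1+g)/(r−g) ⇒ P(r−g) = D₀(1+g) ⇒ g(P+D₀) = P·r − D₀
g = (P·r − D₀)/(P + D₀) = (€27,250.05×0.084 − €1,720.00) / (€27,250.05 + €1,720.00) = 0.019641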